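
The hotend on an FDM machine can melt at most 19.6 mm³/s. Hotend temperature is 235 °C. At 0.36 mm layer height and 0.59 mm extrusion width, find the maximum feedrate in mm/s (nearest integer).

92 mm/s

Extrusion cross-section: 0.36 × 0.59 → 0.2124 mm².
v_max = Q/A = 19.6/0.2124 = 92.28 mm/s → 92 mm/s.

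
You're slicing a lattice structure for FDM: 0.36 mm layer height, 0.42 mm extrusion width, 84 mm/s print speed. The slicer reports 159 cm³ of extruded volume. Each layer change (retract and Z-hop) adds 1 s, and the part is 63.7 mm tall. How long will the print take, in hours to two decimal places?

3.53 hours

Extrusion cross-section = 0.36 × 0.42 = 0.1512 mm².
Toolpath length = 159 cm³ / 0.1512 mm² = 159000 / 0.1512 = 1051587.3 mm.
Extrusion time: 1051587.3 / 84 → 12518.9 s.
Layer count = ceil(63.7 / 0.36) = 177.
Layer-change overhead = 177 × 1 = 177 s.
Altogether 12518.9 + 177 = 12695.9 s, i.e. 3.53 hours.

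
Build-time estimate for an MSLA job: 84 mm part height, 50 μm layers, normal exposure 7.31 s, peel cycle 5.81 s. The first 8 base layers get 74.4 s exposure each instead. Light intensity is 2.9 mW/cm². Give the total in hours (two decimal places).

Number of layers: 84 / 0.05 → 1680 (rounded up).
Burn-in layers = 8 × (74.4 + 5.81), so 641.68 s.
Normal layers = 1672 × (7.31 + 5.81), so 21936.64 s.
Total = 641.68 + 21936.64 = 22578.32 s = 6.27 hours.

6.27 hours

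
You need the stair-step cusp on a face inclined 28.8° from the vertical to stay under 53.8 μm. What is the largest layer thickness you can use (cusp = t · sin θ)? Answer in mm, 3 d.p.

t = h_c / sin θ = 0.0538 / 0.4818 = 0.112 mm.

0.112 mm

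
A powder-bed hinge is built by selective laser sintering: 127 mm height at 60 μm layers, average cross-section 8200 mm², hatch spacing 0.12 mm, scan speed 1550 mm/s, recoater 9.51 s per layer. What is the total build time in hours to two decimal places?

31.52 hours

Layers = ⌈127/0.06⌉ = 2117.
Scan path per layer = 8200 / 0.12, so 68333.3 mm.
Scan time per layer = 68333.3 / 1550 = 44.086 s.
Layer cycle = 44.086 + 9.51, so 53.596 s.
2117 layers × 53.596 s/layer = 113462.732 s, i.e. 31.52 hours.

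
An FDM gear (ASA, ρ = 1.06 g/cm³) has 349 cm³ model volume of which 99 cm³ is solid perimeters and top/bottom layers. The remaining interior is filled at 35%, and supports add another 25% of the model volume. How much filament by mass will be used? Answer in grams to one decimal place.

Infill region: 349 − 99 → 250 cm³.
Infill volume = 0.35 × 250 = 87.5 cm³.
Support: 0.25 × 349 → 87.25 cm³.
Total extruded = 99 + 87.5 + 87.25, so 273.75 cm³.
Mass: 273.75 × 1.06 → 290.175 g.

290.2 g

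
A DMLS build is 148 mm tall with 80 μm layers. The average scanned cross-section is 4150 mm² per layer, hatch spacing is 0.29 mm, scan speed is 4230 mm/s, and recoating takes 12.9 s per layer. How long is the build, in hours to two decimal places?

Layers = ⌈148/0.08⌉ = 1850.
Scan path per layer = 4150 / 0.29 = 14310.3 mm.
Scan time per layer = 14310.3 / 4230 = 3.383 s.
Layer cycle = 3.383 + 12.9, so 16.283 s.
1850 layers × 16.283 s/layer = 30123.55 s, i.e. 8.37 hours.

8.37 hours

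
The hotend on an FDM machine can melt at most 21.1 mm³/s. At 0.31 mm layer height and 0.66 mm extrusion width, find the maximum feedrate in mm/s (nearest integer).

A = 0.31 × 0.66 = 0.2046 mm².
Max speed = 21.1 / 0.2046 = 103.13 ≈ 103 mm/s.

103 mm/s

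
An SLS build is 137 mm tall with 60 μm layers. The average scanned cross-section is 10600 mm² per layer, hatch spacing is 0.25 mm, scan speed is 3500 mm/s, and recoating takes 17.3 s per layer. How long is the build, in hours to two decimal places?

18.66 hours

Layers = ⌈137/0.06⌉ = 2284.
Per-layer scan distance = 10600 / 0.25, so 42400 mm.
Scan time per layer = 42400 / 3500, so 12.1143 s.
Layer cycle: 12.1143 + 17.3 → 29.4143 s.
Total: 2284 × 29.4143 s = 67182.2612 s → 18.66 hours.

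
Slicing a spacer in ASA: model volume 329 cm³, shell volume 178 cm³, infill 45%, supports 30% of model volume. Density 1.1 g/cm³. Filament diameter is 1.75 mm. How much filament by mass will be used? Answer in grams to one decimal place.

379.1 g

Volume inside the shell = 329 − 178, so 151 cm³.
Infill volume: 0.45 × 151 → 67.95 cm³.
Support = 0.30 × 329, so 98.7 cm³.
Total printed volume = 178 + 67.95 + 98.7, so 344.65 cm³.
Mass = 344.65 × 1.1 = 379.115 g.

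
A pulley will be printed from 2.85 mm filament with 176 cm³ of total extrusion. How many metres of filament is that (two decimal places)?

27.59 m

Filament cross-section = π × (2.85/2)² = 6.3794 mm².
Length = 176 cm³ / 6.3794 mm² = 176000 / 6.3794 = 27588.8 mm = 27.59 m.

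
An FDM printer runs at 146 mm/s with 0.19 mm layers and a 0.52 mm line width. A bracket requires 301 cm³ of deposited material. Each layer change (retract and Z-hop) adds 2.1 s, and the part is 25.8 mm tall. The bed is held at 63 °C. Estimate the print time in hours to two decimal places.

Extrusion cross-section = 0.19 × 0.52, so 0.0988 mm².
Toolpath length = 301 cm³ / 0.0988 mm² = 301000 / 0.0988 = 3046558.7 mm.
Print-move time = 3046558.7 / 146, so 20866.8 s.
Layers = ⌈25.8/0.19⌉ = 136.
Non-print overhead: 136 × 2.1 → 285.6 s.
Total = 20866.8 + 285.6 = 21152.4 s = 5.88 hours.

5.88 hours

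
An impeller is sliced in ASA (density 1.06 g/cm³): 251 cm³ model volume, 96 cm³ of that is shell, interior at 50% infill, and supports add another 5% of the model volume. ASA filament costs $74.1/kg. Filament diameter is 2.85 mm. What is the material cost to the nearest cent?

Infill region = 251 − 96 = 155 cm³.
Deposited infill: 0.50 × 155 → 77.5 cm³.
Support: 0.05 × 251 → 12.55 cm³.
Deposited volume = 96 + 77.5 + 12.55, so 186.05 cm³.
Mass: 186.05 × 1.06 → 197.213 g.
At $74.1/kg: 197.213/1000 × 74.1 = $14.61.

$14.61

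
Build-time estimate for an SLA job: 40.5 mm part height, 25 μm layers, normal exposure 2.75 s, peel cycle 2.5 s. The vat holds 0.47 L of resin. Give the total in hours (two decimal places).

Number of layers: 40.5 / 0.025 → 1620 (rounded up).
Each layer takes: 2.75 + 2.5 → 5.25 s.
Build time: 1620 × 5.25 s = 8505 s, i.e. 2.36 hours.

2.36 hours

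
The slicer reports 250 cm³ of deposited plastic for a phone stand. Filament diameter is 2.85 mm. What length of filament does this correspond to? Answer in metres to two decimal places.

39.19 m

Filament cross-section = π × (2.85/2)² = 6.3794 mm².
L = 250000 mm³ / 6.3794 mm² = 39188.64 mm, i.e. 39.19 m.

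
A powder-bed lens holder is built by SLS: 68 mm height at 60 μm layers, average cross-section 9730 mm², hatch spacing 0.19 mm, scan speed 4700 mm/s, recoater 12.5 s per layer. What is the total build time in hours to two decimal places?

Layers = ⌈68/0.06⌉ = 1134.
Per-layer scan distance = 9730 / 0.19 = 51210.5 mm.
Scan time per layer: 51210.5 / 4700 → 10.8959 s.
Per-layer time: 10.8959 + 12.5 → 23.3959 s.
1134 layers × 23.3959 s/layer = 26530.9506 s, i.e. 7.37 hours.

7.37 hours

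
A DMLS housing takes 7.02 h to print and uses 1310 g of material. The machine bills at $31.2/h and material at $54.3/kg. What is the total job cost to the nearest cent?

$290.16

Machine cost: 31.2 × 7.02 → $219.024.
Feedstock cost = 54.3 × 1310/1000 = $71.133.
Job cost: 219.024 + 71.133 = 290.157 ≈ $290.16.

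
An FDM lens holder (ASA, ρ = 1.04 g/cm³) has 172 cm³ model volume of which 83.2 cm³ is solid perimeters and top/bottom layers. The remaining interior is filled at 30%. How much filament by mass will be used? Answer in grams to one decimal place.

Volume inside the shell = 172 − 83.2, so 88.8 cm³.
Infill deposited = 0.30 × 88.8, so 26.64 cm³.
Total extruded = 83.2 + 26.64 = 109.84 cm³.
Mass = 109.84 × 1.04, so 114.2336 g.

114.2 g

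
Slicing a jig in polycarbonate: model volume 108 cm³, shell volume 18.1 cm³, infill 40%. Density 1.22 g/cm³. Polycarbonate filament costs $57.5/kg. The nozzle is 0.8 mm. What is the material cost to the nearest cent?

Volume inside the shell = 108 − 18.1 = 89.9 cm³.
Infill deposited = 0.40 × 89.9 = 35.96 cm³.
Total printed volume = 18.1 + 35.96 = 54.06 cm³.
Mass = 54.06 × 1.22, so 65.9532 g.
At $57.5/kg: 65.9532/1000 × 57.5 = $3.79.

$3.79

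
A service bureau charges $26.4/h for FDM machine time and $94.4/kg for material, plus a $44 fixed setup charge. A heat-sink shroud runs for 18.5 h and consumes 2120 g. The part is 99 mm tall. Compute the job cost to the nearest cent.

$732.53

Machine cost = 26.4 × 18.5, so $488.40.
Material cost = 94.4 × 2120/1000 = $200.128.
Total = 488.40 + 200.128 + 44 = 732.528 ≈ $732.53.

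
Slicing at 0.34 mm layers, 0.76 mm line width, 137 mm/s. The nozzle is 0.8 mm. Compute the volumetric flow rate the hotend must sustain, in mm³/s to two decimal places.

A = 0.34 × 0.76, so 0.2584 mm².
Q = v·A = 137 × 0.2584 = 35.40 mm³/s.

35.40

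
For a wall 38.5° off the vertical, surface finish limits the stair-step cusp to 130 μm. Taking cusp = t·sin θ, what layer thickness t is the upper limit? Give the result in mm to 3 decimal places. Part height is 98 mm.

0.209 mm

sin(38.5°) = 0.6225; t_max = 0.13/0.6225 = 0.209 mm.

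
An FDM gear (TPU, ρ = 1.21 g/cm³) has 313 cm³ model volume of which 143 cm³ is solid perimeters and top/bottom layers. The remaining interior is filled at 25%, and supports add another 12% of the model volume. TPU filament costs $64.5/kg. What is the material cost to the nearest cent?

$17.41

Interior volume = 313 − 143, so 170 cm³.
Deposited infill: 0.25 × 170 → 42.5 cm³.
Support = 0.12 × 313 = 37.56 cm³.
Total extruded = 143 + 42.5 + 37.56 = 223.06 cm³.
Mass: 223.06 × 1.21 → 269.9026 g.
At $64.5/kg: 269.9026/1000 × 64.5 = $17.41.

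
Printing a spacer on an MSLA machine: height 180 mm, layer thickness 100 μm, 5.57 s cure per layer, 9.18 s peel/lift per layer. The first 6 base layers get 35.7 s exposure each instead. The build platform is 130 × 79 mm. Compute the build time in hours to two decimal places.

Layer count = ceil(180 / 0.1) = 1800.
Bottom layers = 6 × (35.7 + 9.18), so 269.28 s.
Remaining layers = 1794 × (5.57 + 9.18) = 26461.5 s.
Sum: 269.28 + 26461.5 = 26730.78 s → 7.43 hours.

7.43 hours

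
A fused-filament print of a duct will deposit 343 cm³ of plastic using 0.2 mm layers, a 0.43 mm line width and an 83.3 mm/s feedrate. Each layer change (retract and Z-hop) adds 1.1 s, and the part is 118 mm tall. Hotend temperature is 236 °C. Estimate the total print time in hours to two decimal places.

Line area = 0.2 × 0.43, so 0.086 mm².
Toolpath length = 343 cm³ / 0.086 mm² = 343000 / 0.086 = 3988372.1 mm.
Extrusion time: 3988372.1 / 83.3 → 47879.6 s.
Layers = ⌈118/0.2⌉ = 590.
Non-print overhead: 590 × 1.1 → 649 s.
Altogether 47879.6 + 649 = 48528.6 s, i.e. 13.48 hours.

13.48 hours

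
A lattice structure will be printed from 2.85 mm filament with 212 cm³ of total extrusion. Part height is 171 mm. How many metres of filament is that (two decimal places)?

Filament cross-section = π × (2.85/2)² = 6.3794 mm².
L = 212000 mm³ / 6.3794 mm² = 33231.97 mm, i.e. 33.23 m.

33.23 m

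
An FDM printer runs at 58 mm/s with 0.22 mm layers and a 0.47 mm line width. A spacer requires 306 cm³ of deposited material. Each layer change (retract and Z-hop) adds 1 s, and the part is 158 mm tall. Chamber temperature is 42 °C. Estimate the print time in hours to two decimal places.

Bead cross-section: 0.22 × 0.47 → 0.1034 mm².
Path length: 306000 mm³ / 0.1034 mm² → 2959381 mm.
Time extruding = 2959381 / 58, so 51023.8 s.
Layer count = ceil(158 / 0.22) = 719.
Z-hop total = 719 × 1, so 719 s.
Altogether 51023.8 + 719 = 51742.8 s, i.e. 14.37 hours.

14.37 hours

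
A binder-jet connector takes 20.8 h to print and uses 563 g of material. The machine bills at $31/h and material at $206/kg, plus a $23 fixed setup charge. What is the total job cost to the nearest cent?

$783.78

Machine-time cost = 31 × 20.8 = $644.80.
Material cost: 206 × 563/1000 → $115.978.
Adding setup: 644.80 + 115.978 + 23 → 783.778 ≈ $783.78.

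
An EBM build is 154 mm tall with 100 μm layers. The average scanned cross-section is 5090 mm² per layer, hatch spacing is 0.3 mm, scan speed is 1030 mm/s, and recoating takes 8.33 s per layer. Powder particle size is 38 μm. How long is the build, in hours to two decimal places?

Layer count = ceil(154 / 0.1) = 1540.
Hatch length per layer: 5090 / 0.3 → 16966.7 mm.
Scan time per layer = 16966.7 / 1030, so 16.4725 s.
Per-layer time = 16.4725 + 8.33 = 24.8025 s.
1540 layers × 24.8025 s/layer = 38195.85 s, i.e. 10.61 hours.

10.61 hours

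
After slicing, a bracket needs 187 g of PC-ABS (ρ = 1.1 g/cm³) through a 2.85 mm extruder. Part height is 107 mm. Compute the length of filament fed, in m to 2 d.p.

Volume = 187 g / 1.1 g·cm⁻³ = 170 cm³ = 170000 mm³.
A = π r² = π × 1.425² = 6.3794 mm².
L = V/A = 170000/6.3794 = 26648.27 mm → 26.65 m.

26.65 m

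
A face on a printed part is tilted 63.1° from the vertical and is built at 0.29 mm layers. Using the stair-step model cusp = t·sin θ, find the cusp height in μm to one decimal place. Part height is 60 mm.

258.6 μm

h_c = t·sin θ = 0.29 × 0.8918 = 0.258622 mm (258.6 μm).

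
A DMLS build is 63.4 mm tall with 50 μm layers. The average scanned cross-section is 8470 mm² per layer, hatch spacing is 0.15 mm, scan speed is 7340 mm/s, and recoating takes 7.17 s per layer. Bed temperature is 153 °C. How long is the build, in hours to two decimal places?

5.24 hours

Layers = ⌈63.4/0.05⌉ = 1268.
Hatch length per layer = 8470 / 0.15, so 56466.7 mm.
Laser time per layer: 56466.7 / 7340 → 7.693 s.
Per-layer time = 7.693 + 7.17, so 14.863 s.
1268 layers × 14.863 s/layer = 18846.284 s, i.e. 5.24 hours.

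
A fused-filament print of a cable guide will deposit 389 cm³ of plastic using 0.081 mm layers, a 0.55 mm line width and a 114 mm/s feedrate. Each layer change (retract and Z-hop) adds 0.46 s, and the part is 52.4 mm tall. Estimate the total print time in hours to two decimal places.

21.36 hours

Extrusion cross-section = 0.081 × 0.55, so 0.04455 mm².
Path length: 389000 mm³ / 0.04455 mm² → 8731762.1 mm.
Time extruding = 8731762.1 / 114, so 76594.4 s.
Layer count = ceil(52.4 / 0.081) = 647.
Z-hop total = 647 × 0.46, so 297.62 s.
Altogether 76594.4 + 297.62 = 76892.02 s, i.e. 21.36 hours.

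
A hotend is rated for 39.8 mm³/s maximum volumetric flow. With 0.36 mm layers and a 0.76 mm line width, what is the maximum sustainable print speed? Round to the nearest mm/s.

A = 0.36 × 0.76, so 0.2736 mm².
v_max = Q/A = 39.8/0.2736 = 145.47 mm/s → 145 mm/s.

145 mm/s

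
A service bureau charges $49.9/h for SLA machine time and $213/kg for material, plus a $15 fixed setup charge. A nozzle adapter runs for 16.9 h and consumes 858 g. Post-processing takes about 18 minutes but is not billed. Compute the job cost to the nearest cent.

Machine-time cost = 49.9 × 16.9 = $843.31.
Material charge: 213 × 858/1000 → $182.754.
Total = 843.31 + 182.754 + 15 = 1041.064 ≈ $1041.06.

$1041.06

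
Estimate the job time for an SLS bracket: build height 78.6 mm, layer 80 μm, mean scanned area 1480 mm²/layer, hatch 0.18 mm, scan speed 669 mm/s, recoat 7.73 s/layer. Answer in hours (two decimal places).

5.47 hours

Number of layers: 78.6 / 0.08 → 983 (rounded up).
Hatch length per layer: 1480 / 0.18 → 8222.2 mm.
Scan time per layer = 8222.2 / 669 = 12.2903 s.
Per-layer time = 12.2903 + 7.73, so 20.0203 s.
Total: 983 × 20.0203 s = 19679.9549 s → 5.47 hours.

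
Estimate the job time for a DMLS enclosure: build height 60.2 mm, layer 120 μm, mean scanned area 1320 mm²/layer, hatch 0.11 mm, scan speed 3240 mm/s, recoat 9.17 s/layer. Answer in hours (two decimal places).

Layers = ⌈60.2/0.12⌉ = 502.
Per-layer scan distance = 1320 / 0.11 = 12000 mm.
Per-layer scan time = 12000 / 3240 = 3.7037 s.
Per-layer time = 3.7037 + 9.17, so 12.8737 s.
Total: 502 × 12.8737 s = 6462.5974 s → 1.80 hours.

1.80 hours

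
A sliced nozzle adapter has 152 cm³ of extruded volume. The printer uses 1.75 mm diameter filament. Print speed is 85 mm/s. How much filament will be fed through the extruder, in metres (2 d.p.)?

Cross-section of 1.75 mm filament: π·(1.75/2)² = 2.4053 mm².
L = 152000 mm³ / 2.4053 mm² = 63193.78 mm, i.e. 63.19 m.

63.19 m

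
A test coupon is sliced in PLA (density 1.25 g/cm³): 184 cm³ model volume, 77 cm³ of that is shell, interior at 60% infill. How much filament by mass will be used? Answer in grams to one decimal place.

Interior volume: 184 − 77 → 107 cm³.
Deposited infill = 0.60 × 107 = 64.2 cm³.
Total extruded = 77 + 64.2 = 141.2 cm³.
Mass: 141.2 × 1.25 → 176.5 g.

176.5 g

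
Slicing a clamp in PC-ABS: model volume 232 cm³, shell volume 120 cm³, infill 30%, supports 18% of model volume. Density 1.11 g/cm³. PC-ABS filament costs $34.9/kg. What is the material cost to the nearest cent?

Volume inside the shell = 232 − 120, so 112 cm³.
Infill deposited = 0.30 × 112, so 33.6 cm³.
Support: 0.18 × 232 → 41.76 cm³.
Total extruded = 120 + 33.6 + 41.76 = 195.36 cm³.
Mass = 195.36 × 1.11 = 216.8496 g.
Cost = 216.8496 g / 1000 × $34.9/kg = $7.57.

$7.57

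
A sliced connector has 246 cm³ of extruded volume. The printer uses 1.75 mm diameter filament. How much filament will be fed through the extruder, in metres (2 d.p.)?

A = π r² = π × 0.875² = 2.4053 mm².
L = 246000 mm³ / 2.4053 mm² = 102274.14 mm, i.e. 102.27 m.

102.27 m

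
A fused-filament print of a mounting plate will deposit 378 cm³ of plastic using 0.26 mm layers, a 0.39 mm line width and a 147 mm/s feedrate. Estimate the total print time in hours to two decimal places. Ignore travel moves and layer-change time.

Extrusion cross-section = 0.26 × 0.39 = 0.1014 mm².
Path length: 378000 mm³ / 0.1014 mm² → 3727810.7 mm.
Print-move time = 3727810.7 / 147 = 25359.3 s.
In the requested units: 25359.3 s = 7.04 hours.

7.04 hours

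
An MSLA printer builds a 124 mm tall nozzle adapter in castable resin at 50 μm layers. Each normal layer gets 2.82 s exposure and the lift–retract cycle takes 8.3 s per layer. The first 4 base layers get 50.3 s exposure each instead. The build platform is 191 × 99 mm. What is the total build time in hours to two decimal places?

7.71 hours

Layers = ⌈124/0.05⌉ = 2480.
Base layers = 4 × (50.3 + 8.3) = 234.4 s.
Normal layers: 2476 × (2.82 + 8.3) → 27533.12 s.
Total = 234.4 + 27533.12 = 27767.52 s = 7.71 hours.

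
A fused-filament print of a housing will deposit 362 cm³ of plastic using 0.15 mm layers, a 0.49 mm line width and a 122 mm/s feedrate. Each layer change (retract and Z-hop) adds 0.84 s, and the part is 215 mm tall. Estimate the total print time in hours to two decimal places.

Bead cross-section = 0.15 × 0.49, so 0.0735 mm².
Path length: 362000 mm³ / 0.0735 mm² → 4925170.1 mm.
Print-move time: 4925170.1 / 122 → 40370.2 s.
Layer count = ceil(215 / 0.15) = 1434.
Non-print overhead: 1434 × 0.84 → 1204.56 s.
Altogether 40370.2 + 1204.56 = 41574.76 s, i.e. 11.55 hours.

11.55 hours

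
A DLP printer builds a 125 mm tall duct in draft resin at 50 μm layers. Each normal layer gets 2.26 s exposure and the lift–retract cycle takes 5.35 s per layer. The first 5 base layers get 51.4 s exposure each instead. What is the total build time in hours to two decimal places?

Layers = ⌈125/0.05⌉ = 2500.
Burn-in layers = 5 × (51.4 + 5.35) = 283.75 s.
Regular layers: 2495 × (2.26 + 5.35) → 18986.95 s.
Total = 283.75 + 18986.95 = 19270.7 s = 5.35 hours.

5.35 hours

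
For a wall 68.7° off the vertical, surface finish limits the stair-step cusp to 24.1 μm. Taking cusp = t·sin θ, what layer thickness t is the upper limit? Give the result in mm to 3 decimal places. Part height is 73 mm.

0.026 mm

Layer height = cusp / sin(68.7°) = 0.0241 / 0.9317 = 0.026 mm.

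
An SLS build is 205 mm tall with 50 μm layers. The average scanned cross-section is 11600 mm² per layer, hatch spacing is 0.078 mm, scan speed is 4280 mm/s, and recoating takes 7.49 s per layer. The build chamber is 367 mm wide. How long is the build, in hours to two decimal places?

Number of layers: 205 / 0.05 → 4100 (rounded up).
Scan path per layer = 11600 / 0.078 = 148717.9 mm.
Scan time per layer = 148717.9 / 4280 = 34.7472 s.
Time per layer = 34.7472 + 7.49, so 42.2372 s.
Build time = 4100 × 42.2372 = 173172.52 s = 48.10 hours.

48.10 hours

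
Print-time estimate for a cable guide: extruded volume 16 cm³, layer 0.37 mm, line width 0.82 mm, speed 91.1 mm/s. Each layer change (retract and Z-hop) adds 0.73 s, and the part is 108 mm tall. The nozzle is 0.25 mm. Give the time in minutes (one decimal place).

13.2 minutes

Line area = 0.37 × 0.82, so 0.3034 mm².
Path length: 16000 mm³ / 0.3034 mm² → 52735.7 mm.
Print-move time = 52735.7 / 91.1, so 578.9 s.
Number of layers: 108 / 0.37 → 292 (rounded up).
Non-print overhead = 292 × 0.73 = 213.16 s.
Altogether 578.9 + 213.16 = 792.06 s, i.e. 13.2 minutes.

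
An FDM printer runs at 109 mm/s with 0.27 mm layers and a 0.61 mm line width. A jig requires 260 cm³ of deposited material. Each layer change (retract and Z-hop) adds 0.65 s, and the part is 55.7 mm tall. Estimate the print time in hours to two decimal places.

Extrusion cross-section: 0.27 × 0.61 → 0.1647 mm².
Toolpath length = 260 cm³ / 0.1647 mm² = 260000 / 0.1647 = 1578627.8 mm.
Print-move time: 1578627.8 / 109 → 14482.8 s.
Layer count = ceil(55.7 / 0.27) = 207.
Non-print overhead: 207 × 0.65 → 134.55 s.
Total = 14482.8 + 134.55 = 14617.35 s = 4.06 hours.

4.06 hours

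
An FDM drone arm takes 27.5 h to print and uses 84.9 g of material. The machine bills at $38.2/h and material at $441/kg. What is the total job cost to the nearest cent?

$1087.94

Machine cost: 38.2 × 27.5 → $1050.50.
Material charge: 441 × 84.9/1000 → $37.4409.
Job cost: 1050.50 + 37.4409 = 1087.9409 ≈ $1087.94.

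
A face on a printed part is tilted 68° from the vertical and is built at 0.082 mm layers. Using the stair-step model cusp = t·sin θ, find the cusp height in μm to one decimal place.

76.0 μm

h_c = t·sin θ = 0.082 × 0.9272 = 0.07603 mm (76.0 μm).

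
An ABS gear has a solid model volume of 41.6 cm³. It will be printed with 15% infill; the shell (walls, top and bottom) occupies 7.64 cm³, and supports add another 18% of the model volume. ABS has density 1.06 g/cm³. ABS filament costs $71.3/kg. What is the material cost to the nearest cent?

$1.53

Infill region: 41.6 − 7.64 → 33.96 cm³.
Infill deposited: 0.15 × 33.96 → 5.094 cm³.
Support = 0.18 × 41.6, so 7.488 cm³.
Total printed volume: 7.64 + 5.094 + 7.488 → 20.222 cm³.
Mass = 20.222 × 1.06, so 21.43532 g.
Cost = 21.43532 g / 1000 × $71.3/kg = $1.53.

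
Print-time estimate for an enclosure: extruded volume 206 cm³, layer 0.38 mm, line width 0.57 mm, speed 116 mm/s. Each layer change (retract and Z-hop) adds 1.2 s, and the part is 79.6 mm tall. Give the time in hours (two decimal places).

Bead cross-section = 0.38 × 0.57 = 0.2166 mm².
Path length: 206000 mm³ / 0.2166 mm² → 951061.9 mm.
Print-move time = 951061.9 / 116, so 8198.8 s.
Layer count = ceil(79.6 / 0.38) = 210.
Z-hop total = 210 × 1.2 = 252 s.
Altogether 8198.8 + 252 = 8450.8 s, i.e. 2.35 hours.

2.35 hours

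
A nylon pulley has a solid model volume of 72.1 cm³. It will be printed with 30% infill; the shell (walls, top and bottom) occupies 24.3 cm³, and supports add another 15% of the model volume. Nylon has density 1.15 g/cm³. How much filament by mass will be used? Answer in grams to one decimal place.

Interior volume = 72.1 − 24.3, so 47.8 cm³.
Deposited infill: 0.30 × 47.8 → 14.34 cm³.
Support = 0.15 × 72.1, so 10.815 cm³.
Total printed volume = 24.3 + 14.34 + 10.815 = 49.455 cm³.
Mass = 49.455 × 1.15, so 56.87325 g.

56.9 g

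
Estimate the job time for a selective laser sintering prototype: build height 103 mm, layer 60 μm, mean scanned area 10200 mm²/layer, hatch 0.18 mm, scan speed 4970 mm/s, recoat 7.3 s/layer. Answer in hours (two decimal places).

8.92 hours

Number of layers: 103 / 0.06 → 1717 (rounded up).
Hatch length per layer: 10200 / 0.18 → 56666.7 mm.
Per-layer scan time: 56666.7 / 4970 → 11.4018 s.
Time per layer = 11.4018 + 7.3 = 18.7018 s.
Build time = 1717 × 18.7018 = 32110.9906 s = 8.92 hours.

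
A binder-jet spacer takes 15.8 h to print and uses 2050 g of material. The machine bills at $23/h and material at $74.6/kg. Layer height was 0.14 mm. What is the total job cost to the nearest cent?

$516.33

Time charge = 23 × 15.8 = $363.40.
Material charge: 74.6 × 2050/1000 → $152.93.
Total = 363.40 + 152.93 = $516.33.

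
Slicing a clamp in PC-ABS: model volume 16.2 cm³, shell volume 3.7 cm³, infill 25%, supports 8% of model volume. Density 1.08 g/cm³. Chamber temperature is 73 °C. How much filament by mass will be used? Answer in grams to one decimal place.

8.8 g

Interior volume = 16.2 − 3.7 = 12.5 cm³.
Deposited infill = 0.25 × 12.5, so 3.125 cm³.
Support = 0.08 × 16.2, so 1.296 cm³.
Deposited volume = 3.7 + 3.125 + 1.296, so 8.121 cm³.
Mass = 8.121 × 1.08, so 8.77068 g.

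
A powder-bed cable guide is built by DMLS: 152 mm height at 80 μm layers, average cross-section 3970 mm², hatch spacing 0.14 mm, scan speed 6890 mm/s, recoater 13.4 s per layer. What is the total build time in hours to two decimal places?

9.24 hours

Layers = ⌈152/0.08⌉ = 1900.
Per-layer scan distance = 3970 / 0.14 = 28357.1 mm.
Per-layer scan time = 28357.1 / 6890 = 4.1157 s.
Time per layer = 4.1157 + 13.4 = 17.5157 s.
1900 layers × 17.5157 s/layer = 33279.83 s, i.e. 9.24 hours.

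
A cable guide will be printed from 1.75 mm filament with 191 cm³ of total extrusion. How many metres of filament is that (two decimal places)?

79.41 m

Filament cross-section = π × (1.75/2)² = 2.4053 mm².
Length = 191 cm³ / 2.4053 mm² = 191000 / 2.4053 = 79407.97 mm = 79.41 m.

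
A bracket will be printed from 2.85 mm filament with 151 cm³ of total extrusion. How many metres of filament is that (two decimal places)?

23.67 m

A = π r² = π × 1.425² = 6.3794 mm².
Length = 151 cm³ / 6.3794 mm² = 151000 / 6.3794 = 23669.94 mm = 23.67 m.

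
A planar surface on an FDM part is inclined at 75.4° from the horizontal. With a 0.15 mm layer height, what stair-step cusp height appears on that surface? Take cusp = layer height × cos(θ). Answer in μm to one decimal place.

37.8 μm

h_c = t·cos θ = 0.15 × 0.2521 = 0.037815 mm (37.8 μm).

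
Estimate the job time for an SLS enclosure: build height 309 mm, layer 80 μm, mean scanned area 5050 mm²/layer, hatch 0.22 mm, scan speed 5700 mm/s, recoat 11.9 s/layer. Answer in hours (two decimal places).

17.09 hours

Layers = ⌈309/0.08⌉ = 3863.
Hatch length per layer = 5050 / 0.22 = 22954.5 mm.
Per-layer scan time = 22954.5 / 5700, so 4.0271 s.
Layer cycle = 4.0271 + 11.9, so 15.9271 s.
Total: 3863 × 15.9271 s = 61526.3873 s → 17.09 hours.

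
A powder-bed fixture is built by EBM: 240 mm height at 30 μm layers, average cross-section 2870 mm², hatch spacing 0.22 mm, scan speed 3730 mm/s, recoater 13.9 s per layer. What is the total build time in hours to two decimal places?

38.66 hours

Number of layers: 240 / 0.03 → 8000 (rounded up).
Scan path per layer = 2870 / 0.22, so 13045.5 mm.
Beam time per layer = 13045.5 / 3730, so 3.4975 s.
Time per layer = 3.4975 + 13.9 = 17.3975 s.
Build time = 8000 × 17.3975 = 139180 s = 38.66 hours.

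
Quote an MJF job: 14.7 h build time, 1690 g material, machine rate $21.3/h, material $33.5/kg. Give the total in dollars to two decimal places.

Machine cost: 21.3 × 14.7 → $313.11.
Feedstock cost = 33.5 × 1690/1000 = $56.615.
Job cost: 313.11 + 56.615 = 369.725 ≈ $369.73.

$369.73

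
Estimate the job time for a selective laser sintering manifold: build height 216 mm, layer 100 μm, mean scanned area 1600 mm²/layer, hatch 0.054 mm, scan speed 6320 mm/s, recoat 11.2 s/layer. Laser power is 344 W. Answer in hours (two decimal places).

9.53 hours

Number of layers: 216 / 0.1 → 2160 (rounded up).
Hatch length per layer = 1600 / 0.054 = 29629.6 mm.
Laser time per layer: 29629.6 / 6320 → 4.6882 s.
Time per layer = 4.6882 + 11.2 = 15.8882 s.
Build time = 2160 × 15.8882 = 34318.512 s = 9.53 hours.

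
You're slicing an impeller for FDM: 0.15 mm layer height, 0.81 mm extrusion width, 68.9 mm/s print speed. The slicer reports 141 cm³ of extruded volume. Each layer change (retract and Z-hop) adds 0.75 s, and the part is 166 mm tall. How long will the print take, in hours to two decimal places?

Bead cross-section = 0.15 × 0.81, so 0.1215 mm².
Total extruded path = 141000/0.1215 = 1160493.8 mm.
Time extruding: 1160493.8 / 68.9 → 16843.2 s.
Layer count = ceil(166 / 0.15) = 1107.
Z-hop total = 1107 × 0.75 = 830.25 s.
Altogether 16843.2 + 830.25 = 17673.45 s, i.e. 4.91 hours.

4.91 hours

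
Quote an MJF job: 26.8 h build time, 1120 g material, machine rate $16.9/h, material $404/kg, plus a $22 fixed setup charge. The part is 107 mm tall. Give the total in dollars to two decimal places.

Machine cost: 16.9 × 26.8 → $452.92.
Feedstock cost: 404 × 1120/1000 → $452.48.
Total = 452.92 + 452.48 + 22 = $927.40.

$927.40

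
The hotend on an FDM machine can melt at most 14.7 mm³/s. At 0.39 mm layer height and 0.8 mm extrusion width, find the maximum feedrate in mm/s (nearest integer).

A = 0.39 × 0.8, so 0.312 mm².
Max speed = 14.7 / 0.312 = 47.12 ≈ 47 mm/s.

47 mm/s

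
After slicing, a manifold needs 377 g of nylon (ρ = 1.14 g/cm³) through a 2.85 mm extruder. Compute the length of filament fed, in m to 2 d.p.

Extruded volume: 377/1.14 = 330.7018 cm³ (330701.8 mm³).
Cross-section of 2.85 mm filament: π·(2.85/2)² = 6.3794 mm².
L = V/A = 330701.8/6.3794 = 51839.01 mm → 51.84 m.

51.84 m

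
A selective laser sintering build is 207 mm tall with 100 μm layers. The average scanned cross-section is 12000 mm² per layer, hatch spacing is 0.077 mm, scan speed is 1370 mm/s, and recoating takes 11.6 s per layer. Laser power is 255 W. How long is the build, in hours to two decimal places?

Layer count = ceil(207 / 0.1) = 2070.
Scan path per layer: 12000 / 0.077 → 155844.2 mm.
Per-layer scan time = 155844.2 / 1370, so 113.7549 s.
Layer cycle: 113.7549 + 11.6 → 125.3549 s.
2070 layers × 125.3549 s/layer = 259484.643 s, i.e. 72.08 hours.

72.08 hours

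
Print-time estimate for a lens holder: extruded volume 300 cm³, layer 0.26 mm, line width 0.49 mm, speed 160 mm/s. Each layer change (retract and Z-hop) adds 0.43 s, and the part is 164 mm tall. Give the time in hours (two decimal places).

4.16 hours

Bead cross-section: 0.26 × 0.49 → 0.1274 mm².
Total extruded path = 300000/0.1274 = 2354788.1 mm.
Print-move time: 2354788.1 / 160 → 14717.4 s.
Number of layers: 164 / 0.26 → 631 (rounded up).
Z-hop total: 631 × 0.43 → 271.33 s.
Altogether 14717.4 + 271.33 = 14988.73 s, i.e. 4.16 hours.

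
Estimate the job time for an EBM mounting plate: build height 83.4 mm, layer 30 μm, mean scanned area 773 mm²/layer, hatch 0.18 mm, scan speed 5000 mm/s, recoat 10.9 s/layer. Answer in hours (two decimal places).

Layer count = ceil(83.4 / 0.03) = 2780.
Scan path per layer: 773 / 0.18 → 4294.4 mm.
Per-layer scan time: 4294.4 / 5000 → 0.8589 s.
Layer cycle: 0.8589 + 10.9 → 11.7589 s.
Build time = 2780 × 11.7589 = 32689.742 s = 9.08 hours.

9.08 hours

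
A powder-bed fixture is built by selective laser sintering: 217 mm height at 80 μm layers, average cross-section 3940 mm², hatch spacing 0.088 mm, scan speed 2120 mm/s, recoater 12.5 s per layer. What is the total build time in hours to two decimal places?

25.34 hours

Layers = ⌈217/0.08⌉ = 2713.
Per-layer scan distance = 3940 / 0.088, so 44772.7 mm.
Scan time per layer: 44772.7 / 2120 → 21.1192 s.
Time per layer = 21.1192 + 12.5, so 33.6192 s.
Build time = 2713 × 33.6192 = 91208.8896 s = 25.34 hours.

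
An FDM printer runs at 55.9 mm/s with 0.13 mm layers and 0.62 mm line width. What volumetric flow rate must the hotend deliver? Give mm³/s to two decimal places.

4.51

A = 0.13 × 0.62, so 0.0806 mm².
Q = v·A = 55.9 × 0.0806 = 4.51 mm³/s.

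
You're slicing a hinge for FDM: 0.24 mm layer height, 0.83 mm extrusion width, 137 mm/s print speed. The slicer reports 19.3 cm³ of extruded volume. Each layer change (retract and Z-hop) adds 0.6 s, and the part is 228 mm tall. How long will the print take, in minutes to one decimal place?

Line area = 0.24 × 0.83, so 0.1992 mm².
Path length: 19300 mm³ / 0.1992 mm² → 96887.6 mm.
Print-move time = 96887.6 / 137, so 707.2 s.
Layers = ⌈228/0.24⌉ = 950.
Layer-change overhead: 950 × 0.6 → 570 s.
Altogether 707.2 + 570 = 1277.2 s, i.e. 21.3 minutes.

21.3 minutes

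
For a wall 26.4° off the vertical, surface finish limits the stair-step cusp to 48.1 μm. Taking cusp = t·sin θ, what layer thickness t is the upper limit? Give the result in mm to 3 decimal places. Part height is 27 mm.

sin(26.4°) = 0.4446; t_max = 0.0481/0.4446 = 0.108 mm.

0.108 mm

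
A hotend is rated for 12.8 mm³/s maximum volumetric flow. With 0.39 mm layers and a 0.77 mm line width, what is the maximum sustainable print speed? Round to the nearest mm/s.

43 mm/s

Bead cross-section = 0.39 × 0.77, so 0.3003 mm².
v_max = Q/A = 12.8/0.3003 = 42.62 mm/s → 43 mm/s.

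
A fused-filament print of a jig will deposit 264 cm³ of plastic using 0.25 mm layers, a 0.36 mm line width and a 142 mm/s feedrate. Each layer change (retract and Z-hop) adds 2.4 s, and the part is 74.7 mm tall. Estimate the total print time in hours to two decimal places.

Bead cross-section: 0.25 × 0.36 → 0.09 mm².
Total extruded path = 264000/0.09 = 2933333.3 mm.
Extrusion time: 2933333.3 / 142 → 20657.3 s.
Layers = ⌈74.7/0.25⌉ = 299.
Z-hop total = 299 × 2.4, so 717.6 s.
Total = 20657.3 + 717.6 = 21374.9 s = 5.94 hours.

5.94 hours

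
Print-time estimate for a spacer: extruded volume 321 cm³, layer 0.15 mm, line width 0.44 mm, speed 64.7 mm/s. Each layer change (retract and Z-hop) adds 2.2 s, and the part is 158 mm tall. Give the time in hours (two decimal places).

21.53 hours

Extrusion cross-section = 0.15 × 0.44 = 0.066 mm².
Total extruded path = 321000/0.066 = 4863636.4 mm.
Print-move time: 4863636.4 / 64.7 → 75172.1 s.
Layer count = ceil(158 / 0.15) = 1054.
Layer-change overhead = 1054 × 2.2, so 2318.8 s.
Altogether 75172.1 + 2318.8 = 77490.9 s, i.e. 21.53 hours.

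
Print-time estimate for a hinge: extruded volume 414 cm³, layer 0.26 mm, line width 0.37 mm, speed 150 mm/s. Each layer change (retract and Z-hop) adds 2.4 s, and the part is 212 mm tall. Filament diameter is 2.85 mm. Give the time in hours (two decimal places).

Extrusion cross-section: 0.26 × 0.37 → 0.0962 mm².
Toolpath length = 414 cm³ / 0.0962 mm² = 414000 / 0.0962 = 4303534.3 mm.
Print-move time = 4303534.3 / 150, so 28690.2 s.
Number of layers: 212 / 0.26 → 816 (rounded up).
Z-hop total = 816 × 2.4 = 1958.4 s.
Total = 28690.2 + 1958.4 = 30648.6 s = 8.51 hours.

8.51 hours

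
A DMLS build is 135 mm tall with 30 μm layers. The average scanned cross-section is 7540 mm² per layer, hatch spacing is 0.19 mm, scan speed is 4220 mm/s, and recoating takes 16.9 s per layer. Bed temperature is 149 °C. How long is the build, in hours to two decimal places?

32.88 hours

Layer count = ceil(135 / 0.03) = 4500.
Hatch length per layer = 7540 / 0.19 = 39684.2 mm.
Laser time per layer = 39684.2 / 4220, so 9.4038 s.
Per-layer time = 9.4038 + 16.9, so 26.3038 s.
4500 layers × 26.3038 s/layer = 118367.1 s, i.e. 32.88 hours.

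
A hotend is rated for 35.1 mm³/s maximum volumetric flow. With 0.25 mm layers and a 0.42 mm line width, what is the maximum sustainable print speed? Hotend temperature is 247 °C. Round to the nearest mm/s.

A = 0.25 × 0.42, so 0.105 mm².
v_max = Q/A = 35.1/0.105 = 334.29 mm/s → 334 mm/s.

334 mm/s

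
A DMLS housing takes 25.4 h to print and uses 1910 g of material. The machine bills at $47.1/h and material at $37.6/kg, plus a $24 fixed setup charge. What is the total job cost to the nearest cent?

$1292.16

Machine-time cost = 47.1 × 25.4, so $1196.34.
Material charge = 37.6 × 1910/1000, so $71.816.
Total = 1196.34 + 71.816 + 24 = 1292.156 ≈ $1292.16.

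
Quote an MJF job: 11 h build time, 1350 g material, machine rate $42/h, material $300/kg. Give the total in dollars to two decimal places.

Time charge: 42 × 11 → $462.00.
Material charge = 300 × 1350/1000 = $405.00.
Total = 462.00 + 405.00 = $867.00.

$867.00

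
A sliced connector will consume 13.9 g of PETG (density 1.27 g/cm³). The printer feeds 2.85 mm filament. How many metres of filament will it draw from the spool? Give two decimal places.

Extruded volume: 13.9/1.27 = 10.9449 cm³ (10944.9 mm³).
Cross-section of 2.85 mm filament: π·(2.85/2)² = 6.3794 mm².
L = V/A = 10944.9/6.3794 = 1715.66 mm → 1.72 m.

1.72 m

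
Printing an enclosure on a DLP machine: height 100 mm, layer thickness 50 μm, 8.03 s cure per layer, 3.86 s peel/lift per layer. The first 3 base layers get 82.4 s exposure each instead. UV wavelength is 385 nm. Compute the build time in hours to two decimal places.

6.67 hours

Layer count = ceil(100 / 0.05) = 2000.
Base layers = 3 × (82.4 + 3.86) = 258.78 s.
Regular layers: 1997 × (8.03 + 3.86) → 23744.33 s.
Total = 258.78 + 23744.33 = 24003.11 s = 6.67 hours.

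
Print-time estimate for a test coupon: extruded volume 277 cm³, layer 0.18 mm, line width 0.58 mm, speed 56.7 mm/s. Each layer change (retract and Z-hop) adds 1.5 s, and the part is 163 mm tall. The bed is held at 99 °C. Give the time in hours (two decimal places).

Line area = 0.18 × 0.58 = 0.1044 mm².
Path length: 277000 mm³ / 0.1044 mm² → 2653256.7 mm.
Print-move time: 2653256.7 / 56.7 → 46794.7 s.
Number of layers: 163 / 0.18 → 906 (rounded up).
Z-hop total = 906 × 1.5 = 1359 s.
Total = 46794.7 + 1359 = 48153.7 s = 13.38 hours.

13.38 hours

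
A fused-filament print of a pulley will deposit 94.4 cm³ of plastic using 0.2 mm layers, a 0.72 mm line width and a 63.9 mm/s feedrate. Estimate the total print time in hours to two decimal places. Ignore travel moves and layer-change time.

Bead cross-section = 0.2 × 0.72 = 0.144 mm².
Path length: 94400 mm³ / 0.144 mm² → 655555.6 mm.
Extrusion time = 655555.6 / 63.9, so 10259.1 s.
Converting: 10259.1 s = 2.85 hours.

2.85 hours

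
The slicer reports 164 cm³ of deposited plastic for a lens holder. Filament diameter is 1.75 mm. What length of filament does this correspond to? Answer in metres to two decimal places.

68.18 m

A = π r² = π × 0.875² = 2.4053 mm².
L = 164000 mm³ / 2.4053 mm² = 68182.76 mm, i.e. 68.18 m.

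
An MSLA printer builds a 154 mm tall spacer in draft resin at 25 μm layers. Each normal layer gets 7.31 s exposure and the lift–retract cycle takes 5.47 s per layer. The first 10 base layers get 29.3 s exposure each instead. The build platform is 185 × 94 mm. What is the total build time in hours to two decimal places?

Layer count = ceil(154 / 0.025) = 6160.
Burn-in layers = 10 × (29.3 + 5.47), so 347.7 s.
Regular layers = 6150 × (7.31 + 5.47) = 78597 s.
Total = 347.7 + 78597 = 78944.7 s = 21.93 hours.

21.93 hours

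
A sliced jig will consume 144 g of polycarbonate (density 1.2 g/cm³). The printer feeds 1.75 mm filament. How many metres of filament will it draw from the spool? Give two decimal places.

Volume = 144 g / 1.2 g·cm⁻³ = 120 cm³ = 120000 mm³.
Filament cross-section = π × (1.75/2)² = 2.4053 mm².
Length = 120000 / 2.4053 = 49889.83 mm = 49.89 m.

49.89 m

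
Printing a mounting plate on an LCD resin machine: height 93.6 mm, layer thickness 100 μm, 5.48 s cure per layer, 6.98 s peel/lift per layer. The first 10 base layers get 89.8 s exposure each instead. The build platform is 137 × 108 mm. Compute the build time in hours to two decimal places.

Layer count = ceil(93.6 / 0.1) = 936.
Burn-in layers = 10 × (89.8 + 6.98), so 967.8 s.
Normal layers = 926 × (5.48 + 6.98), so 11537.96 s.
Sum: 967.8 + 11537.96 = 12505.76 s → 3.47 hours.

3.47 hours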